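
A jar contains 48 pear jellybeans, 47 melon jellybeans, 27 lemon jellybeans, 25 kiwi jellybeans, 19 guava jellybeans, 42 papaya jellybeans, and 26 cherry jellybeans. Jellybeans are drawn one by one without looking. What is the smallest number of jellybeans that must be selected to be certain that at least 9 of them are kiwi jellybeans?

218

In the worst case for collecting kiwi jellybeans, every non-kiwi jellybean comes out first.
There are 48 + 47 + 27 + 19 + 42 + 26 = 209 non-kiwi jellybeans altogether.
After those, each further jellybean must be kiwi, so 209 + 9 = 218 draws guarantee 9 kiwi jellybeans.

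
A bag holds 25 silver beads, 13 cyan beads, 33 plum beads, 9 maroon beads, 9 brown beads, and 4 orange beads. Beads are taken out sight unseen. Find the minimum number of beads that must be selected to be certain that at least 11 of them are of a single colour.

Pigeonhole: the 6 colours are the holes; the beads drawn are the pigeons.
To avoid 11 of any one colour, the worst case takes at most 10 of each colour, or every bead of a colour that has fewer than 10.
That gives 10 + 10 + 10 + 9 + 9 + 4 = 52 beads with no colour reaching 11.
The next bead forces some colour to 11, so 52 + 1 = 53.

53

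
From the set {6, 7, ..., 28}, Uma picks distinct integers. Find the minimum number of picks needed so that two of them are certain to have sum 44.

Two chosen integers sum to 44 exactly when both halves of some pair {x, 44−x} with 16 ≤ x ≤ 44−x ≤ 28 are chosen — 6 such pairs.
The remaining 11 elements (those with no distinct partner in range) can never complete a 44-sum, so the worst case takes all of them and one from each pair: 11 + 6 = 17.
The 18th integer has to be the second member of some pair, so 17 + 1 = 18.

18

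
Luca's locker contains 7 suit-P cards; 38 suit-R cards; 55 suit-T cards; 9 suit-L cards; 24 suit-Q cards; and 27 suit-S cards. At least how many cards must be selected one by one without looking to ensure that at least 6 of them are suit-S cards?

139

In the worst case for collecting suit-S cards, every non-suit-S card comes out first.
There are 7 + 38 + 55 + 9 + 24 = 133 non-suit-S cards altogether.
After those, each further card must be suit-S, so 133 + 6 = 139 draws guarantee 6 suit-S cards.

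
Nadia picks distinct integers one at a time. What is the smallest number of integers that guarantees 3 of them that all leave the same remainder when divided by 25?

51

By the pigeonhole principle, the 25 residue classes mod 25 are the pigeonholes.
With 50 integers one could put 2 in each residue class and have no class reach 3.
The 51st integer pushes some class to 3, so 25·2 + 1 = 51.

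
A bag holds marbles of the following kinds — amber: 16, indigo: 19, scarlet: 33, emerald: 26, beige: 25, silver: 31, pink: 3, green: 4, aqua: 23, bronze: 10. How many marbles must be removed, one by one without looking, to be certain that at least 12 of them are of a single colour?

The 10 colours are the holes; the marbles drawn are the pigeons.
To avoid 12 of any one colour, the worst case takes at most 11 of each colour, or every marble of a colour that has fewer than 11.
That gives 11 + 11 + 11 + 11 + 11 + 11 + 3 + 4 + 11 + 10 = 94 marbles with no colour reaching 12.
The next marble forces some colour to 12, so 94 + 1 = 95.

95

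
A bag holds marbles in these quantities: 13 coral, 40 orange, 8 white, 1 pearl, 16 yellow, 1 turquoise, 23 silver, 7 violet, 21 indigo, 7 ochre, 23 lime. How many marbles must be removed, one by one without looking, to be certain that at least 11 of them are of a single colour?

85

Pigeonhole: put each drawn marble into a box by colour. The largest draw with every box below 11 takes min(count, 10) from each colour; colours with fewer than 10 contribute all they have.
Σ min(cᵢ, 10) = 10 + 10 + 8 + 1 + 10 + 1 + 10 + 7 + 10 + 7 + 10 = 84.
Draw number 84 + 1 = 85 must push one box to 11.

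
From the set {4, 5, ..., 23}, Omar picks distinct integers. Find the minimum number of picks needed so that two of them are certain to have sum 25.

Group the elements by complementary pair {x, 25−x}: {4,21}, {5,20}, {6,19}, …, giving 9 two-element pairs and 2 integers whose partner 25−x falls outside [4,23].
Pigeonhole: treating each of those 11 groups as a pigeonhole, one can pick one integer per group — 11 integers — with no two summing to 25.
The 12th integer lands in an occupied pair, forcing a sum of 25.

12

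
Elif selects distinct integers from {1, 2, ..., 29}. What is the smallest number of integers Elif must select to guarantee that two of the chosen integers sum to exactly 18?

Group the elements by complementary pair {x, 18−x}: {1,17}, {2,16}, {3,15}, …, giving 8 two-element pairs, the single value 9 (it cannot pair with itself since the integers are distinct), and 12 integers whose partner 18−x falls outside [1,29].
Pigeonhole: treating each of those 21 groups as a pigeonhole, one can pick one integer per group — 21 integers — with no two summing to 18.
The 22nd integer lands in an occupied pair, forcing a sum of 18.

22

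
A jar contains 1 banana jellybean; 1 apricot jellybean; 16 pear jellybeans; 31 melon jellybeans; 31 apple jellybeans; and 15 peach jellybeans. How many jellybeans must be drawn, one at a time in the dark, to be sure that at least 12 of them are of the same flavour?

By pigeonhole, put each drawn jellybean into a box by flavour. The largest draw with every box below 12 takes min(count, 11) from each flavour; flavours with fewer than 11 contribute all they have.
Σ min(cᵢ, 11) = 1 + 1 + 11 + 11 + 11 + 11 = 46.
Draw number 46 + 1 = 47 must push one box to 12.

47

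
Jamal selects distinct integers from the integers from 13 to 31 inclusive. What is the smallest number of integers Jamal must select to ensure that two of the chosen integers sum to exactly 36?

A set avoiding the sum 36 can contain at most one of each pair {x, 36−x}, plus the 9 elements whose complement lies outside the range or equal to its own complement.
The integers 18, …, 31 (14 of them) are such a set: any two sum to at least 18+19 = 37 > 36.
Any 15th integer completes one of the 5 pairs, so 15 choices force a sum of 36.

15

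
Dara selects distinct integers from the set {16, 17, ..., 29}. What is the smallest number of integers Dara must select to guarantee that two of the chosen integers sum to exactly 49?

10

Group the elements by complementary pair {x, 49−x}: {20,29}, {21,28}, {22,27}, …, giving 5 two-element pairs and 4 integers whose partner 49−x falls outside [16,29].
Pigeonhole: treating each of those 9 groups as a pigeonhole, one can pick one integer per group — 9 integers — with no two summing to 49.
The 10th integer lands in an occupied pair, forcing a sum of 49.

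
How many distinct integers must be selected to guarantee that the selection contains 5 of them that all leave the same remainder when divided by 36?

145

The 36 residue classes mod 36 are the pigeonholes.
With 144 integers one could put 4 in each residue class and have no class reach 5.
The 145th integer pushes some class to 5, so 36·4 + 1 = 145.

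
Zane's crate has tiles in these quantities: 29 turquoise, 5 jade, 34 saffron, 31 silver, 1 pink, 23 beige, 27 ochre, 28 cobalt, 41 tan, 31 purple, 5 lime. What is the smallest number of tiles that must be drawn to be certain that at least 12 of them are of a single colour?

100

By the pigeonhole principle, the 11 colours are the holes; the tiles drawn are the pigeons.
To avoid 12 of any one colour, the worst case takes at most 11 of each colour, or every tile of a colour that has fewer than 11.
That gives 11 + 5 + 11 + 11 + 1 + 11 + 11 + 11 + 11 + 11 + 5 = 99 tiles with no colour reaching 12.
The next tile forces some colour to 12, so 99 + 1 = 100.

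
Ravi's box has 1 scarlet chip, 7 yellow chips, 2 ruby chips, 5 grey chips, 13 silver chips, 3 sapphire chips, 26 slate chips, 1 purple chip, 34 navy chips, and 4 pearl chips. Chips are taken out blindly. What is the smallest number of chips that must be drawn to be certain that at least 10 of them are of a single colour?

By pigeonhole, put each drawn chip into a box by colour. The largest draw with every box below 10 takes min(count, 9) from each colour; colours with fewer than 9 contribute all they have.
Σ min(cᵢ, 9) = 1 + 7 + 2 + 5 + 9 + 3 + 9 + 1 + 9 + 4 = 50.
Draw number 50 + 1 = 51 must push one box to 10.

51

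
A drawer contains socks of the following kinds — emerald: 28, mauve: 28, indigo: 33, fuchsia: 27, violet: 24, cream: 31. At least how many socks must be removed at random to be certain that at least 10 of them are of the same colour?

55

Put each drawn sock into a box by colour. The largest draw with every box below 10 takes min(count, 9) from each colour.
Σ min(cᵢ, 9) = 9 + 9 + 9 + 9 + 9 + 9 = 54.
Draw number 54 + 1 = 55 must push one box to 10.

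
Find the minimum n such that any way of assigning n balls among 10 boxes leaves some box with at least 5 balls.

With 40 balls one could put exactly 4 in each of the 10 boxes, and no box would reach 5.
One more ball must land in a box that already has 4, giving it 5.
So 10 × 4 + 1 = 41 balls are required.

41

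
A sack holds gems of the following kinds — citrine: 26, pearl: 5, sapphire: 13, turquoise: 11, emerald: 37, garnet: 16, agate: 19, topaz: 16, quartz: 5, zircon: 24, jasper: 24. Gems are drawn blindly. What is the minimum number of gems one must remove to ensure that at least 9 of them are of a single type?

83

Put each drawn gem into a box by type. The largest draw with every box below 9 takes min(count, 8) from each type; types with fewer than 8 contribute all they have.
Σ min(cᵢ, 8) = 8 + 5 + 8 + 8 + 8 + 8 + 8 + 8 + 5 + 8 + 8 = 82.
Draw number 82 + 1 = 83 must push one box to 9.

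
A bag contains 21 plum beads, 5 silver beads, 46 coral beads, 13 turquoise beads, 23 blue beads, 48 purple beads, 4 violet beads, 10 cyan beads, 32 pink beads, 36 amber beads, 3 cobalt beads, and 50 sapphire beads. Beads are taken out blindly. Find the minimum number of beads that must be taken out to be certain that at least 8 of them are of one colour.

By the pigeonhole principle, the 12 colours are the holes; the beads drawn are the pigeons.
To avoid 8 of any one colour, the worst case takes at most 7 of each colour, or every bead of a colour that has fewer than 7.
That gives 7 + 5 + 7 + 7 + 7 + 7 + 4 + 7 + 7 + 7 + 3 + 7 = 75 beads with no colour reaching 8.
The next bead forces some colour to 8, so 75 + 1 = 76.

76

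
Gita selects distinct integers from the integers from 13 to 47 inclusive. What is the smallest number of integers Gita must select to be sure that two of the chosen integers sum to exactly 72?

Two chosen integers sum to 72 exactly when both halves of some pair {x, 72−x} with 25 ≤ x ≤ 72−x ≤ 47 are chosen — 11 such pairs.
The remaining 13 elements (those with no distinct partner in range) can never complete a 72-sum, so the worst case takes all of them and one from each pair: 13 + 11 = 24.
The 25th integer has to be the second member of some pair, so 24 + 1 = 25.

25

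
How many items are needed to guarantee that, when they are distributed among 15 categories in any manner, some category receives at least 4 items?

46

With 45 items one could put exactly 3 in each of the 15 categories, and no category would reach 4.
One more item must land in a category that already has 3, giving it 4.
So 15 × 3 + 1 = 46 items are required.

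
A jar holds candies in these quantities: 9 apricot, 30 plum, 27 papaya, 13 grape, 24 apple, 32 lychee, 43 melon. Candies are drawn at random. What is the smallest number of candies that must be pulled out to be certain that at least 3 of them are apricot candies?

In the worst case for collecting apricot candies, every non-apricot candy comes out first.
There are 30 + 27 + 13 + 24 + 32 + 43 = 169 non-apricot candies altogether.
After those, each further candy must be apricot, so 169 + 3 = 172 draws guarantee 3 apricot candies.

172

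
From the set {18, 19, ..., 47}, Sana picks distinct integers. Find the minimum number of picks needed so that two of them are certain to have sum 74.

21

Two chosen integers sum to 74 exactly when both halves of some pair {x, 74−x} with 27 ≤ x ≤ 74−x ≤ 47 are chosen — 10 such pairs.
The remaining 10 elements (those with no distinct partner in range) can never complete a 74-sum, so the worst case takes all of them and one from each pair: 10 + 10 = 20.
Pigeonhole: the 21st integer has to be the second member of some pair, so 20 + 1 = 21.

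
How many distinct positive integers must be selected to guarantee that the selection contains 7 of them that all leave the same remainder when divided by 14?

By pigeonhole, the 14 residue classes mod 14 are the pigeonholes.
With 84 integers one could put 6 in each residue class and have no class reach 7.
The 85th integer pushes some class to 7, so 14·6 + 1 = 85.

85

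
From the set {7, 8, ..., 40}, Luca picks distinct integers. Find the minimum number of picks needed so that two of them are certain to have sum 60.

Two chosen integers sum to 60 exactly when both halves of some pair {x, 60−x} with 20 ≤ x ≤ 60−x ≤ 40 are chosen — 10 such pairs.
The remaining 14 elements (those with no distinct partner in range) can never complete a 60-sum, so the worst case takes all of them and one from each pair: 14 + 10 = 24.
By the pigeonhole principle, the 25th integer has to be the second member of some pair, so 24 + 1 = 25.

25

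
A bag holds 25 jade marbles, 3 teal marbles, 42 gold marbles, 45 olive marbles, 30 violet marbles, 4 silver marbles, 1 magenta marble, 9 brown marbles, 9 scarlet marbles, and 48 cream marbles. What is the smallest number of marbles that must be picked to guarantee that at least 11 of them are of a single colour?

77

Put each drawn marble into a box by colour. The largest draw with every box below 11 takes min(count, 10) from each colour; colours with fewer than 10 contribute all they have.
Σ min(cᵢ, 10) = 10 + 3 + 10 + 10 + 10 + 4 + 1 + 9 + 9 + 10 = 76.
Draw number 76 + 1 = 77 must push one box to 11.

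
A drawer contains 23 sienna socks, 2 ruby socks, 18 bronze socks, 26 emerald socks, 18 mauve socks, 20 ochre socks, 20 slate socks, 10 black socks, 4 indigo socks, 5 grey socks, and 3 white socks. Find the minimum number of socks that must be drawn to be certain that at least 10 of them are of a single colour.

78

By the pigeonhole principle, put each drawn sock into a box by colour. The largest draw with every box below 10 takes min(count, 9) from each colour; colours with fewer than 9 contribute all they have.
Σ min(cᵢ, 9) = 9 + 2 + 9 + 9 + 9 + 9 + 9 + 9 + 4 + 5 + 3 = 77.
Draw number 77 + 1 = 78 must push one box to 10.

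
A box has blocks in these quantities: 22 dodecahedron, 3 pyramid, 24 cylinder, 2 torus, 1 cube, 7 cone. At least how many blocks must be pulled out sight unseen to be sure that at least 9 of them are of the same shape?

The 6 shapes are the holes; the blocks drawn are the pigeons.
To avoid 9 of any one shape, the worst case takes at most 8 of each shape, or every block of a shape that has fewer than 8.
That gives 8 + 3 + 8 + 2 + 1 + 7 = 29 blocks with no shape reaching 9.
The next block forces some shape to 9, so 29 + 1 = 30.

30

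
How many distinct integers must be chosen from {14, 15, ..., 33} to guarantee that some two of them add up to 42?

Two chosen integers sum to 42 exactly when both halves of some pair {x, 42−x} with 14 ≤ x ≤ 42−x ≤ 28 are chosen — 7 such pairs.
The remaining 6 elements (those with no distinct partner in range) can never complete a 42-sum, so the worst case takes all of them and one from each pair: 6 + 7 = 13.
By pigeonhole, the 14th integer has to be the second member of some pair, so 13 + 1 = 14.

14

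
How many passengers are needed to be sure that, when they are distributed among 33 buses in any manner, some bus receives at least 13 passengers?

397

With 396 passengers one could put exactly 12 in each of the 33 buses, and no bus would reach 13.
Pigeonhole: one more passenger must land in a bus that already has 12, giving it 13.
So 33 × 12 + 1 = 397 passengers are required.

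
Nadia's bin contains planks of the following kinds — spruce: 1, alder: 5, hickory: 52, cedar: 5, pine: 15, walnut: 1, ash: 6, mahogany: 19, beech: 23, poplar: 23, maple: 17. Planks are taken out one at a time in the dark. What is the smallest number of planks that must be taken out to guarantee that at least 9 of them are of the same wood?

67

Pigeonhole: the 11 woods are the holes; the planks drawn are the pigeons.
To avoid 9 of any one wood, the worst case takes at most 8 of each wood, or every plank of a wood that has fewer than 8.
That gives 1 + 5 + 8 + 5 + 8 + 1 + 6 + 8 + 8 + 8 + 8 = 66 planks with no wood reaching 9.
The next plank forces some wood to 9, so 66 + 1 = 67.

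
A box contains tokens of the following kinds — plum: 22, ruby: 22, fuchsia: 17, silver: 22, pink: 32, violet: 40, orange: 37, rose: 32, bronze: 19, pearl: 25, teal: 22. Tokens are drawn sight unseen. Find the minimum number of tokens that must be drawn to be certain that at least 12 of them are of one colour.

An adversary could hand out at most 11 tokens per colour: 11 + 11 + 11 + 11 + 11 + 11 + 11 + 11 + 11 + 11 + 11 = 121 tokens and still no colour has 12.
One more token lands in a colour already at 11, so 122 draws are enough and 121 are not.

122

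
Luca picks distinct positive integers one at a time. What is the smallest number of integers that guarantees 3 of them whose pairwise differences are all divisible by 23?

Integers whose pairwise differences are multiples of 23 are exactly those sharing a remainder mod 23. Pigeonhole: the 23 residue classes mod 23 are the pigeonholes.
With 46 integers one could put 2 in each residue class and have no class reach 3.
The 47th integer pushes some class to 3, so 23·2 + 1 = 47.

47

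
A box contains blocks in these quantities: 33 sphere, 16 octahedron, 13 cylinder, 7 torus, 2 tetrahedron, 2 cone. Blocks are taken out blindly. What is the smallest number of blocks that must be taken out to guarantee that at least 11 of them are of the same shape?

Put each drawn block into a box by shape. The largest draw with every box below 11 takes min(count, 10) from each shape; shapes with fewer than 10 contribute all they have.
Σ min(cᵢ, 10) = 10 + 10 + 10 + 7 + 2 + 2 = 41.
Draw number 41 + 1 = 42 must push one box to 11.

42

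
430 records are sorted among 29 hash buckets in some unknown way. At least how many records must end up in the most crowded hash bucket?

15

The 29 hash buckets are the holes and the 430 records are the pigeons.
If every hash bucket held at most 14 records, the total would be at most 29 × 14 = 406, which is less than 430.
So some hash bucket holds at least ⌈430/29⌉ = 15 records.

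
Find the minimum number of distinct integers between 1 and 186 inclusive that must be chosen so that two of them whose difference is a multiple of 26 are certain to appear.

27

Integers whose pairwise differences are multiples of 26 are exactly those sharing a remainder mod 26. By pigeonhole, the 26 residue classes mod 26 are the pigeonholes.
With 26 integers one could put 1 in each residue class and have no class reach 2.
The 27th integer pushes some class to 2, so 26·1 + 1 = 27.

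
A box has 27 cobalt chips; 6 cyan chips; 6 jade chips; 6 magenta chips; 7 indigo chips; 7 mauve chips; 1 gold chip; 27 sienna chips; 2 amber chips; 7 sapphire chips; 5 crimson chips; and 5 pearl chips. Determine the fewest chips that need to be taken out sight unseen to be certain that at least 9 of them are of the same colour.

An adversary could hand out at most 8 chips per colour (10 colours run out sooner): 8 + 6 + 6 + 6 + 7 + 7 + 1 + 8 + 2 + 7 + 5 + 5 = 68 chips and still no colour has 9.
By pigeonhole, one more chip lands in a colour already at 8, so 69 draws are enough and 68 are not.

69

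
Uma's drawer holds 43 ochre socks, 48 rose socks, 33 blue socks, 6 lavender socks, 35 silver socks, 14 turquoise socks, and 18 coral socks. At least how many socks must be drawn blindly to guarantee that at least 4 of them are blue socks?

In the worst case for collecting blue socks, every non-blue sock comes out first.
There are 43 + 48 + 6 + 35 + 14 + 18 = 164 non-blue socks altogether.
After those, each further sock must be blue, so 164 + 4 = 168 draws guarantee 4 blue socks.

168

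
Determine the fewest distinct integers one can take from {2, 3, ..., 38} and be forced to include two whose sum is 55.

27

Two chosen integers sum to 55 exactly when both halves of some pair {x, 55−x} with 17 ≤ x ≤ 55−x ≤ 38 are chosen — 11 such pairs.
The remaining 15 elements (those with no distinct partner in range) can never complete a 55-sum, so the worst case takes all of them and one from each pair: 15 + 11 = 26.
The 27th integer has to be the second member of some pair, so 26 + 1 = 27.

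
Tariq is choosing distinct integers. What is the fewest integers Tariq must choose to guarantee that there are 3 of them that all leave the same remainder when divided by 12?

25

The 12 residue classes mod 12 are the pigeonholes.
With 24 integers one could put 2 in each residue class and have no class reach 3.
The 25th integer pushes some class to 3, so 12·2 + 1 = 25.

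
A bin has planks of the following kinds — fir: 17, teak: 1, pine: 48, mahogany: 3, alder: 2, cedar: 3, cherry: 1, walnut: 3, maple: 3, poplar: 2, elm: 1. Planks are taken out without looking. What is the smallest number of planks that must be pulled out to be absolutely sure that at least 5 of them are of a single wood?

28

An adversary could hand out at most 4 planks per wood (9 woods run out sooner): 4 + 1 + 4 + 3 + 2 + 3 + 1 + 3 + 3 + 2 + 1 = 27 planks and still no wood has 5.
One more plank lands in a wood already at 4, so 28 draws are enough and 27 are not.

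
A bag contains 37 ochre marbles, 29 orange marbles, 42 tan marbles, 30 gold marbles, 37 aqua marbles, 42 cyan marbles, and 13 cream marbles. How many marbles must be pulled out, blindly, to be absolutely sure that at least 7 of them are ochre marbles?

In the worst case for collecting ochre marbles, every non-ochre marble comes out first.
There are 29 + 42 + 30 + 37 + 42 + 13 = 193 non-ochre marbles altogether.
After those, each further marble must be ochre, so 193 + 7 = 200 draws guarantee 7 ochre marbles.

200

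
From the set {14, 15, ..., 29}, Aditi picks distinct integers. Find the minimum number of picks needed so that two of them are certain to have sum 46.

A set avoiding the sum 46 can contain at most one of each pair {x, 46−x}, plus the 4 elements whose complement lies outside the range or equal to its own complement.
The integers 14, …, 23 (10 of them) are such a set: any two sum to at least 14+15 = 29 and at most 22+23 = 45 < 46.
By the pigeonhole principle, any 11th integer completes one of the 6 pairs, so 11 choices force a sum of 46.

11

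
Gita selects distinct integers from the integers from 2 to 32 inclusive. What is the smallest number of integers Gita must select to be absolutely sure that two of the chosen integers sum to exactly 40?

Two chosen integers sum to 40 exactly when both halves of some pair {x, 40−x} with 8 ≤ x ≤ 40−x ≤ 32 are chosen — 12 such pairs.
The remaining 7 elements (those with no distinct partner in range) can never complete a 40-sum, so the worst case takes all of them and one from each pair: 7 + 12 = 19.
By pigeonhole, the 20th integer has to be the second member of some pair, so 19 + 1 = 20.

20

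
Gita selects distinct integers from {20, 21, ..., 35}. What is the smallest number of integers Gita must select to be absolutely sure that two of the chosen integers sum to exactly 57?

10

A set avoiding the sum 57 can contain at most one of each pair {x, 57−x}, plus the 2 elements whose complement lies outside the range.
The integers 20, …, 28 (9 of them) are such a set: any two sum to at least 20+21 = 41 and at most 27+28 = 55 < 57.
Pigeonhole: any 10th integer completes one of the 7 pairs, so 10 choices force a sum of 57.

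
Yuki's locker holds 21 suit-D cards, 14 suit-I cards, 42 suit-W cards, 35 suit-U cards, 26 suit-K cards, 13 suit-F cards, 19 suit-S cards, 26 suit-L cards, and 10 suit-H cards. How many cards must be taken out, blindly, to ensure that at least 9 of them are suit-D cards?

In the worst case for collecting suit-D cards, every non-suit-D card comes out first.
There are 14 + 42 + 35 + 26 + 13 + 19 + 26 + 10 = 185 non-suit-D cards altogether.
After those, each further card must be suit-D, so 185 + 9 = 194 draws guarantee 9 suit-D cards.

194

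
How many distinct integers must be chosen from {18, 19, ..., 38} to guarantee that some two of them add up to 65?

Two chosen integers sum to 65 exactly when both halves of some pair {x, 65−x} with 27 ≤ x ≤ 65−x ≤ 38 are chosen — 6 such pairs.
The remaining 9 elements (those with no distinct partner in range) can never complete a 65-sum, so the worst case takes all of them and one from each pair: 9 + 6 = 15.
The 16th integer has to be the second member of some pair, so 15 + 1 = 16.

16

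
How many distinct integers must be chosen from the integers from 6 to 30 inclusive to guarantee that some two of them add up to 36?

14

A set avoiding the sum 36 can contain at most one of each pair {x, 36−x}, plus the 1 element equal to its own complement.
The integers 18, …, 30 (13 of them) are such a set: any two sum to at least 18+19 = 37 > 36.
Any 14th integer completes one of the 12 pairs, so 14 choices force a sum of 36.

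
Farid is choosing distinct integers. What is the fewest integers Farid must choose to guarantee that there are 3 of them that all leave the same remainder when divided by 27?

By pigeonhole, the 27 residue classes mod 27 are the pigeonholes.
With 54 integers one could put 2 in each residue class and have no class reach 3.
The 55th integer pushes some class to 3, so 27·2 + 1 = 55.

55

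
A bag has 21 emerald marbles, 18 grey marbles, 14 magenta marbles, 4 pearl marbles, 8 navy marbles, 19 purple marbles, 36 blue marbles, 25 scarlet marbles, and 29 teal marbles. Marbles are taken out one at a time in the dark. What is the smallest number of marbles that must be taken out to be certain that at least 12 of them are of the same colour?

An adversary could hand out at most 11 marbles per colour (pearl, navy run out sooner): 11 + 11 + 11 + 4 + 8 + 11 + 11 + 11 + 11 = 89 marbles and still no colour has 12.
By pigeonhole, one more marble lands in a colour already at 11, so 90 draws are enough and 89 are not.

90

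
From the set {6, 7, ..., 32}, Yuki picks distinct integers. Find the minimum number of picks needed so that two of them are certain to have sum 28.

Two chosen integers sum to 28 exactly when both halves of some pair {x, 28−x} with 6 ≤ x ≤ 28−x ≤ 22 are chosen — 8 such pairs.
The remaining 11 elements (those with no distinct partner in range) can never complete a 28-sum, so the worst case takes all of them and one from each pair: 11 + 8 = 19.
The 20th integer has to be the second member of some pair, so 19 + 1 = 20.

20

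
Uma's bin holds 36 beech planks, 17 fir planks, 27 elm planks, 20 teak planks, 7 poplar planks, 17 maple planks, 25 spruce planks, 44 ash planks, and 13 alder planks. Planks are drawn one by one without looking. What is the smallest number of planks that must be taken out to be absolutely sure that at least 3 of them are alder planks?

196

In the worst case for collecting alder planks, every non-alder plank comes out first.
There are 36 + 17 + 27 + 20 + 7 + 17 + 25 + 44 = 193 non-alder planks altogether.
After those, each further plank must be alder, so 193 + 3 = 196 draws guarantee 3 alder planks.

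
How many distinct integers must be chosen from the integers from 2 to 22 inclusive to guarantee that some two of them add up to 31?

A set avoiding the sum 31 can contain at most one of each pair {x, 31−x}, plus the 7 elements whose complement lies outside the range.
The integers 2, …, 15 (14 of them) are such a set: any two sum to at least 2+3 = 5 and at most 14+15 = 29 < 31.
Pigeonhole: any 15th integer completes one of the 7 pairs, so 15 choices force a sum of 31.

15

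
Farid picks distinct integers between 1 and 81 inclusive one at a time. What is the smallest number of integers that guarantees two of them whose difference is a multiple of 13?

14

Integers whose pairwise differences are multiples of 13 are exactly those sharing a remainder mod 13. By pigeonhole, the 13 residue classes mod 13 are the pigeonholes.
With 13 integers one could put 1 in each residue class and have no class reach 2.
The 14th integer pushes some class to 2, so 13·1 + 1 = 14.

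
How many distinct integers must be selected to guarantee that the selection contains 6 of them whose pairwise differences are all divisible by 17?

86

Integers whose pairwise differences are multiples of 17 are exactly those sharing a remainder mod 17. Pigeonhole: the 17 residue classes mod 17 are the pigeonholes.
With 85 integers one could put 5 in each residue class and have no class reach 6.
The 86th integer pushes some class to 6, so 17·5 + 1 = 86.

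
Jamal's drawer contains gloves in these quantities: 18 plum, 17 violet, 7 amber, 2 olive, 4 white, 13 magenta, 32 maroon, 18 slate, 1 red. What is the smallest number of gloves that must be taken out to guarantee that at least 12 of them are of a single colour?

By pigeonhole, the 9 colours are the holes; the gloves drawn are the pigeons.
To avoid 12 of any one colour, the worst case takes at most 11 of each colour, or every glove of a colour that has fewer than 11.
That gives 11 + 11 + 7 + 2 + 4 + 11 + 11 + 11 + 1 = 69 gloves with no colour reaching 12.
The next glove forces some colour to 12, so 69 + 1 = 70.

70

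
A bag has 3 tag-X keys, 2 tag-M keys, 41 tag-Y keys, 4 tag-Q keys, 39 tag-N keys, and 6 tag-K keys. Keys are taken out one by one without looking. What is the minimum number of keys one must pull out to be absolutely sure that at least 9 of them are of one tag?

The 6 tags are the holes; the keys drawn are the pigeons.
To avoid 9 of any one tag, the worst case takes at most 8 of each tag, or every key of a tag that has fewer than 8.
That gives 3 + 2 + 8 + 4 + 8 + 6 = 31 keys with no tag reaching 9.
The next key forces some tag to 9, so 31 + 1 = 32.

32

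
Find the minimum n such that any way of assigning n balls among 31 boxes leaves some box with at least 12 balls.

With 341 balls one could put exactly 11 in each of the 31 boxes, and no box would reach 12.
Pigeonhole: one more ball must land in a box that already has 11, giving it 12.
So 31 × 11 + 1 = 342 balls are required.

342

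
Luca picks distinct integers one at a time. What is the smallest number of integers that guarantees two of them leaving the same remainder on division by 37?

38

By the pigeonhole principle, the 37 residue classes mod 37 are the pigeonholes.
With 37 integers one could put 1 in each residue class and have no class reach 2.
The 38th integer pushes some class to 2, so 37·1 + 1 = 38.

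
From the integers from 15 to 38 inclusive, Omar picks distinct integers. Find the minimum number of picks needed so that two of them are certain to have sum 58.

16

Two chosen integers sum to 58 exactly when both halves of some pair {x, 58−x} with 20 ≤ x ≤ 58−x ≤ 38 are chosen — 9 such pairs.
The remaining 6 elements (those with no distinct partner in range) can never complete a 58-sum, so the worst case takes all of them and one from each pair: 6 + 9 = 15.
The 16th integer has to be the second member of some pair, so 15 + 1 = 16.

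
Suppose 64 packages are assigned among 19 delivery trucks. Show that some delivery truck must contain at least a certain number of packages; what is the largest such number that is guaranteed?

The 19 delivery trucks are the holes and the 64 packages are the pigeons.
If every delivery truck held at most 3 packages, the total would be at most 19 × 3 = 57, which is less than 64.
So some delivery truck holds at least ⌈64/19⌉ = 4 packages.

4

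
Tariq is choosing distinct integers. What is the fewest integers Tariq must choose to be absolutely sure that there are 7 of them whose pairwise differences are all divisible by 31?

Integers whose pairwise differences are multiples of 31 are exactly those sharing a remainder mod 31. By the pigeonhole principle, the 31 residue classes mod 31 are the pigeonholes.
With 186 integers one could put 6 in each residue class and have no class reach 7.
The 187th integer pushes some class to 7, so 31·6 + 1 = 187.

187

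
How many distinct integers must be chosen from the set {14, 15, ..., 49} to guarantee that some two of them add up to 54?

Two chosen integers sum to 54 exactly when both halves of some pair {x, 54−x} with 14 ≤ x ≤ 54−x ≤ 40 are chosen — 13 such pairs.
The remaining 10 elements (those with no distinct partner in range) can never complete a 54-sum, so the worst case takes all of them and one from each pair: 10 + 13 = 23.
The 24th integer has to be the second member of some pair, so 23 + 1 = 24.

24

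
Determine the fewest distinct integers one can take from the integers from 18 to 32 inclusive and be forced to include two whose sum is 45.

A set avoiding the sum 45 can contain at most one of each pair {x, 45−x}, plus the 5 elements whose complement lies outside the range.
The integers 23, …, 32 (10 of them) are such a set: any two sum to at least 23+24 = 47 > 45.
By the pigeonhole principle, any 11th integer completes one of the 5 pairs, so 11 choices force a sum of 45.

11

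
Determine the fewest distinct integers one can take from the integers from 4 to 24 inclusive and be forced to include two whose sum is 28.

12

A set avoiding the sum 28 can contain at most one of each pair {x, 28−x}, plus the 1 element equal to its own complement.
The integers 14, …, 24 (11 of them) are such a set: any two sum to at least 14+15 = 29 > 28.
By the pigeonhole principle, any 12th integer completes one of the 10 pairs, so 12 choices force a sum of 28.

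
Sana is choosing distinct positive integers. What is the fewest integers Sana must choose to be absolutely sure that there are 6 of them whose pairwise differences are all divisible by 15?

76

Integers whose pairwise differences are multiples of 15 are exactly those sharing a remainder mod 15. Pigeonhole: the 15 residue classes mod 15 are the pigeonholes.
With 75 integers one could put 5 in each residue class and have no class reach 6.
The 76th integer pushes some class to 6, so 15·5 + 1 = 76.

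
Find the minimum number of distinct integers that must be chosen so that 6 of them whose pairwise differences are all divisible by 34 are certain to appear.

Integers whose pairwise differences are multiples of 34 are exactly those sharing a remainder mod 34. The 34 residue classes mod 34 are the pigeonholes.
With 170 integers one could put 5 in each residue class and have no class reach 6.
The 171st integer pushes some class to 6, so 34·5 + 1 = 171.

171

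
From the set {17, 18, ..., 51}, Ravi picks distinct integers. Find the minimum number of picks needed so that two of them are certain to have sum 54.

Two chosen integers sum to 54 exactly when both halves of some pair {x, 54−x} with 17 ≤ x ≤ 54−x ≤ 37 are chosen — 10 such pairs.
The remaining 15 elements (those with no distinct partner in range) can never complete a 54-sum, so the worst case takes all of them and one from each pair: 15 + 10 = 25.
The 26th integer has to be the second member of some pair, so 25 + 1 = 26.

26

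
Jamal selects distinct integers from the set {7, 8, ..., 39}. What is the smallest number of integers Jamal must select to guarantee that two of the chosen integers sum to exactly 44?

A set avoiding the sum 44 can contain at most one of each pair {x, 44−x}, plus the 3 elements whose complement lies outside the range or equal to its own complement.
The integers 22, …, 39 (18 of them) are such a set: any two sum to at least 22+23 = 45 > 44.
Any 19th integer completes one of the 15 pairs, so 19 choices force a sum of 44.

19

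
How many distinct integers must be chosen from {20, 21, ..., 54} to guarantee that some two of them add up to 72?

20

Two chosen integers sum to 72 exactly when both halves of some pair {x, 72−x} with 20 ≤ x ≤ 72−x ≤ 52 are chosen — 16 such pairs.
The remaining 3 elements (those with no distinct partner in range) can never complete a 72-sum, so the worst case takes all of them and one from each pair: 3 + 16 = 19.
The 20th integer has to be the second member of some pair, so 19 + 1 = 20.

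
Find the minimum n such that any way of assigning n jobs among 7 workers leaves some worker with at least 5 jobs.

With 28 jobs one could put exactly 4 in each of the 7 workers, and no worker would reach 5.
One more job must land in a worker that already has 4, giving it 5.
So 7 × 4 + 1 = 29 jobs are required.

29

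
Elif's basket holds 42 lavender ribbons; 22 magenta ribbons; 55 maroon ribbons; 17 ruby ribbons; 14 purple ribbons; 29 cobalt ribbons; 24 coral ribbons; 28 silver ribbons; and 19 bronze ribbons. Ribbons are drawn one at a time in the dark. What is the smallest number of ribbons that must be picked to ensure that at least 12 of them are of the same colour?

Pigeonhole: put each drawn ribbon into a box by colour. The largest draw with every box below 12 takes min(count, 11) from each colour.
Σ min(cᵢ, 11) = 11 + 11 + 11 + 11 + 11 + 11 + 11 + 11 + 11 = 99.
Draw number 99 + 1 = 100 must push one box to 12.

100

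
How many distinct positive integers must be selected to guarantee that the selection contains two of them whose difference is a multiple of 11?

12

Integers whose pairwise differences are multiples of 11 are exactly those sharing a remainder mod 11. The 11 residue classes mod 11 are the pigeonholes.
With 11 integers one could put 1 in each residue class and have no class reach 2.
The 12th integer pushes some class to 2, so 11·1 + 1 = 12.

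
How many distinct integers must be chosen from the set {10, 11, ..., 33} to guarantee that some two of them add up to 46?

15

Group the elements by complementary pair {x, 46−x}: {13,33}, {14,32}, {15,31}, …, giving 10 two-element pairs; the single value 23 (it cannot pair with itself since the integers are distinct); and 3 integers whose partner 46−x falls outside [10,33].
By the pigeonhole principle, treating each of those 14 groups as a pigeonhole, one can pick one integer per group — 14 integers — with no two summing to 46.
The 15th integer lands in an occupied pair, forcing a sum of 46.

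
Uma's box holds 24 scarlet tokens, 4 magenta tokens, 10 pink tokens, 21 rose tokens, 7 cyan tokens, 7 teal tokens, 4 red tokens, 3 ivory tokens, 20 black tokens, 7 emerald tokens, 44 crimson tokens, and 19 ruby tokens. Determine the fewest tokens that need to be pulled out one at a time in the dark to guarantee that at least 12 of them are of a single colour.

98

By pigeonhole, the 12 colours are the holes; the tokens drawn are the pigeons.
To avoid 12 of any one colour, the worst case takes at most 11 of each colour, or every token of a colour that has fewer than 11.
That gives 11 + 4 + 10 + 11 + 7 + 7 + 4 + 3 + 11 + 7 + 11 + 11 = 97 tokens with no colour reaching 12.
The next token forces some colour to 12, so 97 + 1 = 98.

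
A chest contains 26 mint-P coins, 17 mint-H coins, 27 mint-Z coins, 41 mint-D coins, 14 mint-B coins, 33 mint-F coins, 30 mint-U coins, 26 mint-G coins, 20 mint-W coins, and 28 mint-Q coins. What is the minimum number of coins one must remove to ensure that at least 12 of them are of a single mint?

111

By the pigeonhole principle, put each drawn coin into a box by mint. The largest draw with every box below 12 takes min(count, 11) from each mint.
Σ min(cᵢ, 11) = 11 + 11 + 11 + 11 + 11 + 11 + 11 + 11 + 11 + 11 = 110.
Draw number 110 + 1 = 111 must push one box to 12.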